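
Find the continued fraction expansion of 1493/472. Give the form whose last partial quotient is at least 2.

1493 = 3×472 + 77
472 = 6×77 + 10
77 = 7×10 + 7
10 = 1×7 + 3
7 = 2×3 + 1
3 = 3×1 + 0  (stop)
So 1493/472 = [3; 6, 7, 1, 2, 3].

[3; 6, 7, 1, 2, 3]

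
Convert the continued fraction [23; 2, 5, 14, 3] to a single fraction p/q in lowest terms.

11235/479

Using pₖ = aₖpₖ₋₁ + pₖ₋₂ and qₖ = aₖqₖ₋₁ + qₖ₋₂:
  k=0: a=23, p=23, q=1
  k=1: a=2, p=47, q=2
  k=2: a=5, p=258, q=11
  k=3: a=14, p=3659, q=156
  k=4: a=3, p=11235, q=479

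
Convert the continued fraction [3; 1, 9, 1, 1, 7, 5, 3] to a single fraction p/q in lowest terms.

Fold from the inside: start with 3/1.
  5 + 1/3 = 16/3
  7 + 3/16 = 115/16
  1 + 16/115 = 131/115
  1 + 115/131 = 246/131
  9 + 131/246 = 2345/246
  1 + 246/2345 = 2591/2345
  3 + 2345/2591 = 10118/2591

10118/2591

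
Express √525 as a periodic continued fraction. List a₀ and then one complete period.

[22; 1, 10, 2, 10, 1, 44]

a₀ = ⌊√525⌋ = 22.
With m₀=0, d₀=1 and mₖ₊₁ = dₖaₖ − mₖ, dₖ₊₁ = (n − mₖ₊₁²)/dₖ, aₖ₊₁ = ⌊(a₀+mₖ₊₁)/dₖ₊₁⌋:
  k=1: m=22, d=41, a=1
  k=2: m=19, d=4, a=10
  k=3: m=21, d=21, a=2
  k=4: m=21, d=4, a=10
  k=5: m=19, d=41, a=1
  k=6: m=22, d=1, a=44
d=1 and a=2a₀=44 at k=6, so the next step gives (m, d) = (22, 41) again — its k=1 value — and the period has length 6.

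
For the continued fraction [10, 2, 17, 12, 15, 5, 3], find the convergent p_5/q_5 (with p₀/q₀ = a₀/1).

Using pₖ = aₖpₖ₋₁ + pₖ₋₂, qₖ = aₖqₖ₋₁ + qₖ₋₂ (with p₋₁=1, p₋₂=0, q₋₁=0, q₋₂=1):
  k=0: a=10, p=10, q=1
  k=1: a=2, p=21, q=2
  k=2: a=17, p=367, q=35
  k=3: a=12, p=4425, q=422
  k=4: a=15, p=66742, q=6365
  k=5: a=5, p=338135, q=32247

338135/32247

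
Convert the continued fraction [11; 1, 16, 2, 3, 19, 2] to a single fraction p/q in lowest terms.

57659/4828

Fold from the inside: start with 2/1.
  19 + 1/2 = 39/2
  3 + 2/39 = 119/39
  2 + 39/119 = 277/119
  16 + 119/277 = 4551/277
  1 + 277/4551 = 4828/4551
  11 + 4551/4828 = 57659/4828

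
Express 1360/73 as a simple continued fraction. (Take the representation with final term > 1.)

[18; 1, 1, 1, 2, 2, 1, 2]

1360 = 18·73 + 46
73 = 1·46 + 27
46 = 1·27 + 19
27 = 1·19 + 8
19 = 2·8 + 3
8 = 2·3 + 2
3 = 1·2 + 1
2 = 2·1 + 0  (stop)
So 1360/73 = [18; 1, 1, 1, 2, 2, 1, 2].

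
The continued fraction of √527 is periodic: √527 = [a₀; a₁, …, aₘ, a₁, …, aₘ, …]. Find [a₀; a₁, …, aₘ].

[22; 1, 21, 1, 44]

a₀ = ⌊√527⌋ = 22.
With m₀=0, d₀=1 and mₖ₊₁ = dₖaₖ − mₖ, dₖ₊₁ = (n − mₖ₊₁²)/dₖ, aₖ₊₁ = ⌊(a₀+mₖ₊₁)/dₖ₊₁⌋:
  k=1: m=22, d=43, a=1
  k=2: m=21, d=2, a=21
  k=3: m=21, d=43, a=1
  k=4: m=22, d=1, a=44
d=1 and a=2a₀=44 at k=4, so the next step gives (m, d) = (22, 43) again — its k=1 value — and the period has length 4.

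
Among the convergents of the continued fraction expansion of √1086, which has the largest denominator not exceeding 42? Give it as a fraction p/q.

√1086 = [32; 1, 20, 1, 64, …] (period length 4).
Convergents:
  p_0/q_0 = 32/1
  p_1/q_1 = 33/1
  p_2/q_2 = 692/21
  p_3/q_3 = 725/22
  p_4/q_4 = 47092/1429
q_3 = 22 ≤ 42 < 1429 = q_4, so the answer is 725/22.

725/22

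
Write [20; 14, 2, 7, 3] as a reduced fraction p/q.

13647/680

Using pₖ = aₖpₖ₋₁ + pₖ₋₂ and qₖ = aₖqₖ₋₁ + qₖ₋₂:
  k=0: a=20, p=20, q=1
  k=1: a=14, p=281, q=14
  k=2: a=2, p=582, q=29
  k=3: a=7, p=4355, q=217
  k=4: a=3, p=13647, q=680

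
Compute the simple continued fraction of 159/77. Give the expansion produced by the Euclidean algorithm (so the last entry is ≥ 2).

[2; 15, 2, 2]

159 = 2×77 + 5
77 = 15×5 + 2
5 = 2×2 + 1
2 = 2×1 + 0  (stop)
So 159/77 = [2; 15, 2, 2].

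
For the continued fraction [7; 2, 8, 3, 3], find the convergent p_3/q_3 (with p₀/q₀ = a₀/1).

396/53

Using pₖ = aₖpₖ₋₁ + pₖ₋₂, qₖ = aₖqₖ₋₁ + qₖ₋₂ (with p₋₁=1, p₋₂=0, q₋₁=0, q₋₂=1):
  k=0: a=7, p=7, q=1
  k=1: a=2, p=15, q=2
  k=2: a=8, p=127, q=17
  k=3: a=3, p=396, q=53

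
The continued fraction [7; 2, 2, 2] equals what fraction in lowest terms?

89/12

Using pₖ = aₖpₖ₋₁ + pₖ₋₂ and qₖ = aₖqₖ₋₁ + qₖ₋₂:
  k=0: a=7, p=7, q=1
  k=1: a=2, p=15, q=2
  k=2: a=2, p=37, q=5
  k=3: a=2, p=89, q=12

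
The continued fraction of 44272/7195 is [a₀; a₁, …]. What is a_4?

8

44272 = 6·7195 + 1102   →  a_0 = 6
7195 = 6·1102 + 583   →  a_1 = 6
1102 = 1·583 + 519   →  a_2 = 1
583 = 1·519 + 64   →  a_3 = 1
519 = 8·64 + 7   →  a_4 = 8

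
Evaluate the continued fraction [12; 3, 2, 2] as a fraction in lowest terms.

209/17

Using pₖ = aₖpₖ₋₁ + pₖ₋₂ and qₖ = aₖqₖ₋₁ + qₖ₋₂:
  k=0: a=12, p=12, q=1
  k=1: a=3, p=37, q=3
  k=2: a=2, p=86, q=7
  k=3: a=2, p=209, q=17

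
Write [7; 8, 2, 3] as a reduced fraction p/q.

420/59

Using pₖ = aₖpₖ₋₁ + pₖ₋₂ and qₖ = aₖqₖ₋₁ + qₖ₋₂:
  k=0: a=7, p=7, q=1
  k=1: a=8, p=57, q=8
  k=2: a=2, p=121, q=17
  k=3: a=3, p=420, q=59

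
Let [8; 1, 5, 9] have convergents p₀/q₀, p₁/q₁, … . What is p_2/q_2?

Using pₖ = aₖpₖ₋₁ + pₖ₋₂, qₖ = aₖqₖ₋₁ + qₖ₋₂ (with p₋₁=1, p₋₂=0, q₋₁=0, q₋₂=1):
  k=0: a=8, p=8, q=1
  k=1: a=1, p=9, q=1
  k=2: a=5, p=53, q=6

53/6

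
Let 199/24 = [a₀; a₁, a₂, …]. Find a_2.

2

199 = 8·24 + 7   →  a_0 = 8
24 = 3·7 + 3   →  a_1 = 3
7 = 2·3 + 1   →  a_2 = 2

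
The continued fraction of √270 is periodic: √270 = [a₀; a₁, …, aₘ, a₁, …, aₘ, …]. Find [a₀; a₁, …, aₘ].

a₀ = ⌊√270⌋ = 16.
With m₀=0, d₀=1 and mₖ₊₁ = dₖaₖ − mₖ, dₖ₊₁ = (n − mₖ₊₁²)/dₖ, aₖ₊₁ = ⌊(a₀+mₖ₊₁)/dₖ₊₁⌋:
  k=1: m=16, d=14, a=2
  k=2: m=12, d=9, a=3
  k=3: m=15, d=5, a=6
  k=4: m=15, d=9, a=3
  k=5: m=12, d=14, a=2
  k=6: m=16, d=1, a=32
d=1 and a=2a₀=32 at k=6, so the next step gives (m, d) = (16, 14) again — its k=1 value — and the period has length 6.

[16; 2, 3, 6, 3, 2, 32]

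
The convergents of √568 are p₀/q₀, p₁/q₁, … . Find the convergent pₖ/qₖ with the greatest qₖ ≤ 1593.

34057/1429

√568 = [23; 1, 4, 1, 46, …] (period length 4).
Convergents:
  p_0/q_0 = 23/1
  p_1/q_1 = 24/1
  p_2/q_2 = 119/5
  p_3/q_3 = 143/6
  p_4/q_4 = 6697/281
  p_5/q_5 = 6840/287
  p_6/q_6 = 34057/1429
  p_7/q_7 = 40897/1716
q_6 = 1429 ≤ 1593 < 1716 = q_7, so the answer is 34057/1429.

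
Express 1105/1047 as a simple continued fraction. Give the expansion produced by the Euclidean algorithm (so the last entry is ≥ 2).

1105 = 1·1047 + 58
1047 = 18·58 + 3
58 = 19·3 + 1
3 = 3·1 + 0  (stop)
So 1105/1047 = [1; 18, 19, 3].

[1; 18, 19, 3]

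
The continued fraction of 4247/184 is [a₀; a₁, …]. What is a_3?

1

4247 = 23·184 + 15   →  a_0 = 23
184 = 12·15 + 4   →  a_1 = 12
15 = 3·4 + 3   →  a_2 = 3
4 = 1·3 + 1   →  a_3 = 1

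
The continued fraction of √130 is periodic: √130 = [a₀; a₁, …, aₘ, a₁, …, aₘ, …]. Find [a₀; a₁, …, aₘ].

a₀ = ⌊√130⌋ = 11.

[11; 2, 2, 22]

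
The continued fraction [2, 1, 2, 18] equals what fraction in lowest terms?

147/55

Fold from the inside: start with 18/1.
  2 + 1/18 = 37/18
  1 + 18/37 = 55/37
  2 + 37/55 = 147/55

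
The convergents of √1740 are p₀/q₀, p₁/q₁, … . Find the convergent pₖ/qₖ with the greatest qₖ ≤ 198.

5965/143

√1740 = [41; 1, 2, 2, 20, 2, 2, 1, 82, …] (period length 8).
Convergents:
  p_0/q_0 = 41/1
  p_1/q_1 = 42/1
  p_2/q_2 = 125/3
  p_3/q_3 = 292/7
  p_4/q_4 = 5965/143
  p_5/q_5 = 12222/293
q_4 = 143 ≤ 198 < 293 = q_5, so the answer is 5965/143.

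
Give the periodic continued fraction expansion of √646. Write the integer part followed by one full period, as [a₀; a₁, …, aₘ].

a₀ = ⌊√646⌋ = 25.
With m₀=0, d₀=1 and mₖ₊₁ = dₖaₖ − mₖ, dₖ₊₁ = (n − mₖ₊₁²)/dₖ, aₖ₊₁ = ⌊(a₀+mₖ₊₁)/dₖ₊₁⌋:
  k=1: m=25, d=21, a=2
  k=2: m=17, d=17, a=2
  k=3: m=17, d=21, a=2
  k=4: m=25, d=1, a=50
d=1 and a=2a₀=50 at k=4, so the next step gives (m, d) = (25, 21) again — its k=1 value — and the period has length 4.

[25; 2, 2, 2, 50]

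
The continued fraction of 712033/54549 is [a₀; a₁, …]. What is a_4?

712033 = 13·54549 + 2896   →  a_0 = 13
54549 = 18·2896 + 2421   →  a_1 = 18
2896 = 1·2421 + 475   →  a_2 = 1
2421 = 5·475 + 46   →  a_3 = 5
475 = 10·46 + 15   →  a_4 = 10

10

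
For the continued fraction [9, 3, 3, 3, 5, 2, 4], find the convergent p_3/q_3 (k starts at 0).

307/33

Using pₖ = aₖpₖ₋₁ + pₖ₋₂, qₖ = aₖqₖ₋₁ + qₖ₋₂ (with p₋₁=1, p₋₂=0, q₋₁=0, q₋₂=1):
  k=0: a=9, p=9, q=1
  k=1: a=3, p=28, q=3
  k=2: a=3, p=93, q=10
  k=3: a=3, p=307, q=33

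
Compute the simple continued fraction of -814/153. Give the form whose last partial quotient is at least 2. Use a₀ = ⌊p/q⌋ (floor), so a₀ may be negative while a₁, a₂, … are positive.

[-6; 1, 2, 8, 6]

-814 = -6*153 + 104
153 = 1*104 + 49
104 = 2*49 + 6
49 = 8*6 + 1
6 = 6*1 + 0  (stop)
So -814/153 = [-6; 1, 2, 8, 6].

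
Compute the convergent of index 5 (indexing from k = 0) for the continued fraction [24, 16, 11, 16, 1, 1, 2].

Using pₖ = aₖpₖ₋₁ + pₖ₋₂, qₖ = aₖqₖ₋₁ + qₖ₋₂ (with p₋₁=1, p₋₂=0, q₋₁=0, q₋₂=1):
  k=0: a=24, p=24, q=1
  k=1: a=16, p=385, q=16
  k=2: a=11, p=4259, q=177
  k=3: a=16, p=68529, q=2848
  k=4: a=1, p=72788, q=3025
  k=5: a=1, p=141317, q=5873

141317/5873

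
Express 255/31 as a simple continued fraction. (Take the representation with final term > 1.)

255 = 8×31 + 7
31 = 4×7 + 3
7 = 2×3 + 1
3 = 3×1 + 0  (stop)
So 255/31 = [8; 4, 2, 3].

[8; 4, 2, 3]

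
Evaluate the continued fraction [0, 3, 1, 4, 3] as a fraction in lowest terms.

16/61

Using pₖ = aₖpₖ₋₁ + pₖ₋₂ and qₖ = aₖqₖ₋₁ + qₖ₋₂:
  k=0: a=0, p=0, q=1
  k=1: a=3, p=1, q=3
  k=2: a=1, p=1, q=4
  k=3: a=4, p=5, q=19
  k=4: a=3, p=16, q=61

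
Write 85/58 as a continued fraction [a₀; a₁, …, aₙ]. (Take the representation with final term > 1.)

[1; 2, 6, 1, 3]

85 = 1·58 + 27
58 = 2·27 + 4
27 = 6·4 + 3
4 = 1·3 + 1
3 = 3·1 + 0  (stop)
So 85/58 = [1; 2, 6, 1, 3].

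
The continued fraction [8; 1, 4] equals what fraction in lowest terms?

44/5

Using pₖ = aₖpₖ₋₁ + pₖ₋₂ and qₖ = aₖqₖ₋₁ + qₖ₋₂:
  k=0: a=8, p=8, q=1
  k=1: a=1, p=9, q=1
  k=2: a=4, p=44, q=5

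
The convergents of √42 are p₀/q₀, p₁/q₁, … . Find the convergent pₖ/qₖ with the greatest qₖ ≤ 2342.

8749/1350

√42 = [6; 2, 12, …] (period length 2).
Convergents:
  p_0/q_0 = 6/1
  p_1/q_1 = 13/2
  p_2/q_2 = 162/25
  p_3/q_3 = 337/52
  p_4/q_4 = 4206/649
  p_5/q_5 = 8749/1350
  p_6/q_6 = 109194/16849
q_5 = 1350 ≤ 2342 < 16849 = q_6, so the answer is 8749/1350.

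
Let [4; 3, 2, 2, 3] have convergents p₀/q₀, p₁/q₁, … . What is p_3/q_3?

73/17

Using pₖ = aₖpₖ₋₁ + pₖ₋₂, qₖ = aₖqₖ₋₁ + qₖ₋₂ (with p₋₁=1, p₋₂=0, q₋₁=0, q₋₂=1):
  k=0: a=4, p=4, q=1
  k=1: a=3, p=13, q=3
  k=2: a=2, p=30, q=7
  k=3: a=2, p=73, q=17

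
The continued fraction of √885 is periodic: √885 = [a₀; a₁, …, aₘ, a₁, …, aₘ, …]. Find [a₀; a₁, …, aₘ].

a₀ = ⌊√885⌋ = 29.
With m₀=0, d₀=1 and mₖ₊₁ = dₖaₖ − mₖ, dₖ₊₁ = (n − mₖ₊₁²)/dₖ, aₖ₊₁ = ⌊(a₀+mₖ₊₁)/dₖ₊₁⌋:
  k=1: m=29, d=44, a=1
  k=2: m=15, d=15, a=2
  k=3: m=15, d=44, a=1
  k=4: m=29, d=1, a=58
d=1 and a=2a₀=58 at k=4, so the next step gives (m, d) = (29, 44) again — its k=1 value — and the period has length 4.

[29; 1, 2, 1, 58]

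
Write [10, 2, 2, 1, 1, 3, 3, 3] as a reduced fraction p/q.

Fold from the inside: start with 3/1.
  3 + 1/3 = 10/3
  3 + 3/10 = 33/10
  1 + 10/33 = 43/33
  1 + 33/43 = 76/43
  2 + 43/76 = 195/76
  2 + 76/195 = 466/195
  10 + 195/466 = 4855/466

4855/466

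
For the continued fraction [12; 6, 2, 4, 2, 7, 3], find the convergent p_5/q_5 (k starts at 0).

11681/961

Using pₖ = aₖpₖ₋₁ + pₖ₋₂, qₖ = aₖqₖ₋₁ + qₖ₋₂ (with p₋₁=1, p₋₂=0, q₋₁=0, q₋₂=1):
  k=0: a=12, p=12, q=1
  k=1: a=6, p=73, q=6
  k=2: a=2, p=158, q=13
  k=3: a=4, p=705, q=58
  k=4: a=2, p=1568, q=129
  k=5: a=7, p=11681, q=961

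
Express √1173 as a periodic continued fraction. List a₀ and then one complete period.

a₀ = ⌊√1173⌋ = 34.

[34; 4, 68]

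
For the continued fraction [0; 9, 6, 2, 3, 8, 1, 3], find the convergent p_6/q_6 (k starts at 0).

Using pₖ = aₖpₖ₋₁ + pₖ₋₂, qₖ = aₖqₖ₋₁ + qₖ₋₂ (with p₋₁=1, p₋₂=0, q₋₁=0, q₋₂=1):
  k=0: a=0, p=0, q=1
  k=1: a=9, p=1, q=9
  k=2: a=6, p=6, q=55
  k=3: a=2, p=13, q=119
  k=4: a=3, p=45, q=412
  k=5: a=8, p=373, q=3415
  k=6: a=1, p=418, q=3827

418/3827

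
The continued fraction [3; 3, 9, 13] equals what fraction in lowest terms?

Using pₖ = aₖpₖ₋₁ + pₖ₋₂ and qₖ = aₖqₖ₋₁ + qₖ₋₂:
  k=0: a=3, p=3, q=1
  k=1: a=3, p=10, q=3
  k=2: a=9, p=93, q=28
  k=3: a=13, p=1219, q=367

1219/367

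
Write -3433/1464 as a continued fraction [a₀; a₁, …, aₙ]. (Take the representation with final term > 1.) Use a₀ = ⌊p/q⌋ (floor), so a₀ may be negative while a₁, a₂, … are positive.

-3433 = -3×1464 + 959
1464 = 1×959 + 505
959 = 1×505 + 454
505 = 1×454 + 51
454 = 8×51 + 46
51 = 1×46 + 5
46 = 9×5 + 1
5 = 5×1 + 0  (stop)
So -3433/1464 = [-3; 1, 1, 1, 8, 1, 9, 5].

[-3; 1, 1, 1, 8, 1, 9, 5]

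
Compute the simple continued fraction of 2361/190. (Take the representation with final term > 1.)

2361 = 12×190 + 81
190 = 2×81 + 28
81 = 2×28 + 25
28 = 1×25 + 3
25 = 8×3 + 1
3 = 3×1 + 0  (stop)
So 2361/190 = [12; 2, 2, 1, 8, 3].

[12; 2, 2, 1, 8, 3]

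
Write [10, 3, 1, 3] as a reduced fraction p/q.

Using pₖ = aₖpₖ₋₁ + pₖ₋₂ and qₖ = aₖqₖ₋₁ + qₖ₋₂:
  k=0: a=10, p=10, q=1
  k=1: a=3, p=31, q=3
  k=2: a=1, p=41, q=4
  k=3: a=3, p=154, q=15

154/15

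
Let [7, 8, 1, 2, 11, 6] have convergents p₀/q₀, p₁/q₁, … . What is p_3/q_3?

185/26

Using pₖ = aₖpₖ₋₁ + pₖ₋₂, qₖ = aₖqₖ₋₁ + qₖ₋₂ (with p₋₁=1, p₋₂=0, q₋₁=0, q₋₂=1):
  k=0: a=7, p=7, q=1
  k=1: a=8, p=57, q=8
  k=2: a=1, p=64, q=9
  k=3: a=2, p=185, q=26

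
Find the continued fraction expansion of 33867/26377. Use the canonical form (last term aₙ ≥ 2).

[1; 3, 1, 1, 11, 17, 19]

33867 = 1*26377 + 7490
26377 = 3*7490 + 3907
7490 = 1*3907 + 3583
3907 = 1*3583 + 324
3583 = 11*324 + 19
324 = 17*19 + 1
19 = 19*1 + 0  (stop)
So 33867/26377 = [1; 3, 1, 1, 11, 17, 19].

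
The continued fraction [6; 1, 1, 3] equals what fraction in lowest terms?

Fold from the inside: start with 3/1.
  1 + 1/3 = 4/3
  1 + 3/4 = 7/4
  6 + 4/7 = 46/7

46/7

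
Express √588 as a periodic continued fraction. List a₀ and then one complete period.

a₀ = ⌊√588⌋ = 24.
With m₀=0, d₀=1 and mₖ₊₁ = dₖaₖ − mₖ, dₖ₊₁ = (n − mₖ₊₁²)/dₖ, aₖ₊₁ = ⌊(a₀+mₖ₊₁)/dₖ₊₁⌋:
  k=1: m=24, d=12, a=4
  k=2: m=24, d=1, a=48
d=1 and a=2a₀=48 at k=2, so the next step gives (m, d) = (24, 12) again — its k=1 value — and the period has length 2.

[24; 4, 48]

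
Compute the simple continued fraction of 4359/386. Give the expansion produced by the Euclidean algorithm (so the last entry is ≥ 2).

4359 = 11×386 + 113
386 = 3×113 + 47
113 = 2×47 + 19
47 = 2×19 + 9
19 = 2×9 + 1
9 = 9×1 + 0  (stop)
So 4359/386 = [11; 3, 2, 2, 2, 9].

[11; 3, 2, 2, 2, 9]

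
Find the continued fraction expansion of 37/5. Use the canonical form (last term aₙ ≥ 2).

[7; 2, 2]

37 = 7*5 + 2
5 = 2*2 + 1
2 = 2*1 + 0  (stop)
So 37/5 = [7; 2, 2].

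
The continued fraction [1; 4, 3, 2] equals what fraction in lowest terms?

Fold from the inside: start with 2/1.
  3 + 1/2 = 7/2
  4 + 2/7 = 30/7
  1 + 7/30 = 37/30

37/30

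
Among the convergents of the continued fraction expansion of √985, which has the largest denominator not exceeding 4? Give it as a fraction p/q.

94/3

√985 = [31; 2, 1, 1, 2, 62, …] (period length 5).
Convergents:
  p_0/q_0 = 31/1
  p_1/q_1 = 63/2
  p_2/q_2 = 94/3
  p_3/q_3 = 157/5
q_2 = 3 ≤ 4 < 5 = q_3, so the answer is 94/3.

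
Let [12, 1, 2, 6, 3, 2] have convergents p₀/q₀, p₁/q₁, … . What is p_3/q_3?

241/19

Using pₖ = aₖpₖ₋₁ + pₖ₋₂, qₖ = aₖqₖ₋₁ + qₖ₋₂ (with p₋₁=1, p₋₂=0, q₋₁=0, q₋₂=1):
  k=0: a=12, p=12, q=1
  k=1: a=1, p=13, q=1
  k=2: a=2, p=38, q=3
  k=3: a=6, p=241, q=19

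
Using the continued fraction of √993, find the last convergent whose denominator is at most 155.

√993 = [31; 1, 1, 20, 1, 1, 62, …] (period length 6).
Convergents:
  p_0/q_0 = 31/1
  p_1/q_1 = 32/1
  p_2/q_2 = 63/2
  p_3/q_3 = 1292/41
  p_4/q_4 = 1355/43
  p_5/q_5 = 2647/84
  p_6/q_6 = 165469/5251
q_5 = 84 ≤ 155 < 5251 = q_6, so the answer is 2647/84.

2647/84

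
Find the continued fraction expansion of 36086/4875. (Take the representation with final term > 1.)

36086 = 7×4875 + 1961
4875 = 2×1961 + 953
1961 = 2×953 + 55
953 = 17×55 + 18
55 = 3×18 + 1
18 = 18×1 + 0  (stop)
So 36086/4875 = [7; 2, 2, 17, 3, 18].

[7; 2, 2, 17, 3, 18]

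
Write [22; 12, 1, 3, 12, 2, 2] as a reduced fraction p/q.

Fold from the inside: start with 2/1.
  2 + 1/2 = 5/2
  12 + 2/5 = 62/5
  3 + 5/62 = 191/62
  1 + 62/191 = 253/191
  12 + 191/253 = 3227/253
  22 + 253/3227 = 71247/3227

71247/3227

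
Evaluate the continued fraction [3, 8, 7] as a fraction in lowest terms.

Fold from the inside: start with 7/1.
  8 + 1/7 = 57/7
  3 + 7/57 = 178/57

178/57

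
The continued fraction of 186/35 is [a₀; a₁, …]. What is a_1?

186 = 5·35 + 11   →  a_0 = 5
35 = 3·11 + 2   →  a_1 = 3

3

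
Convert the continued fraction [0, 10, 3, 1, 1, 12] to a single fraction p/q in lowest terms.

88/905

Fold from the inside: start with 12/1.
  1 + 1/12 = 13/12
  1 + 12/13 = 25/13
  3 + 13/25 = 88/25
  10 + 25/88 = 905/88
  0 + 88/905 = 88/905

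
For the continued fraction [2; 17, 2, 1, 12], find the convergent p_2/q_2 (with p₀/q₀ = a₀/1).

Using pₖ = aₖpₖ₋₁ + pₖ₋₂, qₖ = aₖqₖ₋₁ + qₖ₋₂ (with p₋₁=1, p₋₂=0, q₋₁=0, q₋₂=1):
  k=0: a=2, p=2, q=1
  k=1: a=17, p=35, q=17
  k=2: a=2, p=72, q=35

72/35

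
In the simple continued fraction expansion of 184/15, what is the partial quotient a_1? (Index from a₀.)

3

184 = 12·15 + 4   →  a_0 = 12
15 = 3·4 + 3   →  a_1 = 3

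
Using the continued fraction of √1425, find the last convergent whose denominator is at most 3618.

√1425 = [37; 1, 2, 1, 74, …] (period length 4).
Convergents:
  p_0/q_0 = 37/1
  p_1/q_1 = 38/1
  p_2/q_2 = 113/3
  p_3/q_3 = 151/4
  p_4/q_4 = 11287/299
  p_5/q_5 = 11438/303
  p_6/q_6 = 34163/905
  p_7/q_7 = 45601/1208
  p_8/q_8 = 3408637/90297
q_7 = 1208 ≤ 3618 < 90297 = q_8, so the answer is 45601/1208.

45601/1208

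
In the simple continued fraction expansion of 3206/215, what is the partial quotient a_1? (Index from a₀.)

1

3206 = 14·215 + 196   →  a_0 = 14
215 = 1·196 + 19   →  a_1 = 1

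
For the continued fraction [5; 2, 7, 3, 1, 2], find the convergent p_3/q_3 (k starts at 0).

Using pₖ = aₖpₖ₋₁ + pₖ₋₂, qₖ = aₖqₖ₋₁ + qₖ₋₂ (with p₋₁=1, p₋₂=0, q₋₁=0, q₋₂=1):
  k=0: a=5, p=5, q=1
  k=1: a=2, p=11, q=2
  k=2: a=7, p=82, q=15
  k=3: a=3, p=257, q=47

257/47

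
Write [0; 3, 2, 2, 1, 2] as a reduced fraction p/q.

Using pₖ = aₖpₖ₋₁ + pₖ₋₂ and qₖ = aₖqₖ₋₁ + qₖ₋₂:
  k=0: a=0, p=0, q=1
  k=1: a=3, p=1, q=3
  k=2: a=2, p=2, q=7
  k=3: a=2, p=5, q=17
  k=4: a=1, p=7, q=24
  k=5: a=2, p=19, q=65

19/65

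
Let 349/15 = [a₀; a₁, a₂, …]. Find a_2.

1

349 = 23·15 + 4   →  a_0 = 23
15 = 3·4 + 3   →  a_1 = 3
4 = 1·3 + 1   →  a_2 = 1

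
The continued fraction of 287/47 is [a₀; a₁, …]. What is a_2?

2

287 = 6·47 + 5   →  a_0 = 6
47 = 9·5 + 2   →  a_1 = 9
5 = 2·2 + 1   →  a_2 = 2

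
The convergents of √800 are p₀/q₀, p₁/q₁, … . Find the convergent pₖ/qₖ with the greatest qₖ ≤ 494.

√800 = [28; 3, 1, 1, 13, 1, 1, 3, 56, …] (period length 8).
Convergents:
  p_0/q_0 = 28/1
  p_1/q_1 = 85/3
  p_2/q_2 = 113/4
  p_3/q_3 = 198/7
  p_4/q_4 = 2687/95
  p_5/q_5 = 2885/102
  p_6/q_6 = 5572/197
  p_7/q_7 = 19601/693
q_6 = 197 ≤ 494 < 693 = q_7, so the answer is 5572/197.

5572/197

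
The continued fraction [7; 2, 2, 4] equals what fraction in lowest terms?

163/22

Fold from the inside: start with 4/1.
  2 + 1/4 = 9/4
  2 + 4/9 = 22/9
  7 + 9/22 = 163/22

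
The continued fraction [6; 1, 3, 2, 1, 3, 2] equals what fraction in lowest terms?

Fold from the inside: start with 2/1.
  3 + 1/2 = 7/2
  1 + 2/7 = 9/7
  2 + 7/9 = 25/9
  3 + 9/25 = 84/25
  1 + 25/84 = 109/84
  6 + 84/109 = 738/109

738/109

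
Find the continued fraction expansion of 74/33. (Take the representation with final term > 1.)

74 = 2*33 + 8
33 = 4*8 + 1
8 = 8*1 + 0  (stop)
So 74/33 = [2; 4, 8].

[2; 4, 8]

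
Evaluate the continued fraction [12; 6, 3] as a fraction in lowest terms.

231/19

Using pₖ = aₖpₖ₋₁ + pₖ₋₂ and qₖ = aₖqₖ₋₁ + qₖ₋₂:
  k=0: a=12, p=12, q=1
  k=1: a=6, p=73, q=6
  k=2: a=3, p=231, q=19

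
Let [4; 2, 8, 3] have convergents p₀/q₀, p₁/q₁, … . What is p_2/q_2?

Using pₖ = aₖpₖ₋₁ + pₖ₋₂, qₖ = aₖqₖ₋₁ + qₖ₋₂ (with p₋₁=1, p₋₂=0, q₋₁=0, q₋₂=1):
  k=0: a=4, p=4, q=1
  k=1: a=2, p=9, q=2
  k=2: a=8, p=76, q=17

76/17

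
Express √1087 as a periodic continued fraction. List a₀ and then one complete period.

a₀ = ⌊√1087⌋ = 32.
With m₀=0, d₀=1 and mₖ₊₁ = dₖaₖ − mₖ, dₖ₊₁ = (n − mₖ₊₁²)/dₖ, aₖ₊₁ = ⌊(a₀+mₖ₊₁)/dₖ₊₁⌋:
  k=1: m=32, d=63, a=1
  k=2: m=31, d=2, a=31
  k=3: m=31, d=63, a=1
  k=4: m=32, d=1, a=64
d=1 and a=2a₀=64 at k=4, so the next step gives (m, d) = (32, 63) again — its k=1 value — and the period has length 4.

[32; 1, 31, 1, 64]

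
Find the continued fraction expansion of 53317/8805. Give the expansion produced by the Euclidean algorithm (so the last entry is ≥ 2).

[6; 18, 12, 2, 19]

53317 = 6·8805 + 487
8805 = 18·487 + 39
487 = 12·39 + 19
39 = 2·19 + 1
19 = 19·1 + 0  (stop)
So 53317/8805 = [6; 18, 12, 2, 19].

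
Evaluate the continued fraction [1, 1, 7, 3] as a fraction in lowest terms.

47/25

Fold from the inside: start with 3/1.
  7 + 1/3 = 22/3
  1 + 3/22 = 25/22
  1 + 22/25 = 47/25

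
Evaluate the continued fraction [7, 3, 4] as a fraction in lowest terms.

95/13

Using pₖ = aₖpₖ₋₁ + pₖ₋₂ and qₖ = aₖqₖ₋₁ + qₖ₋₂:
  k=0: a=7, p=7, q=1
  k=1: a=3, p=22, q=3
  k=2: a=4, p=95, q=13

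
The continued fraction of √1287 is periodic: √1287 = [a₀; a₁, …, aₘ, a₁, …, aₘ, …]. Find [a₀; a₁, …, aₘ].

a₀ = ⌊√1287⌋ = 35.

[35; 1, 6, 1, 70]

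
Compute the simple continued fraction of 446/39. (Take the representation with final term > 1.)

[11; 2, 3, 2, 2]

446 = 11×39 + 17
39 = 2×17 + 5
17 = 3×5 + 2
5 = 2×2 + 1
2 = 2×1 + 0  (stop)
So 446/39 = [11; 2, 3, 2, 2].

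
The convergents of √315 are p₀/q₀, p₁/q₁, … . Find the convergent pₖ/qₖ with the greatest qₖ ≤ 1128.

10081/568

√315 = [17; 1, 2, 1, 34, …] (period length 4).
Convergents:
  p_0/q_0 = 17/1
  p_1/q_1 = 18/1
  p_2/q_2 = 53/3
  p_3/q_3 = 71/4
  p_4/q_4 = 2467/139
  p_5/q_5 = 2538/143
  p_6/q_6 = 7543/425
  p_7/q_7 = 10081/568
  p_8/q_8 = 350297/19737
q_7 = 568 ≤ 1128 < 19737 = q_8, so the answer is 10081/568.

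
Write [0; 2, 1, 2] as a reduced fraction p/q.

3/8

Using pₖ = aₖpₖ₋₁ + pₖ₋₂ and qₖ = aₖqₖ₋₁ + qₖ₋₂:
  k=0: a=0, p=0, q=1
  k=1: a=2, p=1, q=2
  k=2: a=1, p=1, q=3
  k=3: a=2, p=3, q=8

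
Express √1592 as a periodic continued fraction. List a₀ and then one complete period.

[39; 1, 8, 1, 78]

a₀ = ⌊√1592⌋ = 39.
With m₀=0, d₀=1 and mₖ₊₁ = dₖaₖ − mₖ, dₖ₊₁ = (n − mₖ₊₁²)/dₖ, aₖ₊₁ = ⌊(a₀+mₖ₊₁)/dₖ₊₁⌋:
  k=1: m=39, d=71, a=1
  k=2: m=32, d=8, a=8
  k=3: m=32, d=71, a=1
  k=4: m=39, d=1, a=78
d=1 and a=2a₀=78 at k=4, so the next step gives (m, d) = (39, 71) again — its k=1 value — and the period has length 4.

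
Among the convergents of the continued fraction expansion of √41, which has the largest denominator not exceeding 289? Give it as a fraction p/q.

826/129

√41 = [6; 2, 2, 12, …] (period length 3).
Convergents:
  p_0/q_0 = 6/1
  p_1/q_1 = 13/2
  p_2/q_2 = 32/5
  p_3/q_3 = 397/62
  p_4/q_4 = 826/129
  p_5/q_5 = 2049/320
q_4 = 129 ≤ 289 < 320 = q_5, so the answer is 826/129.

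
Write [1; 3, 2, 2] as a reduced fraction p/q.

22/17

Fold from the inside: start with 2/1.
  2 + 1/2 = 5/2
  3 + 2/5 = 17/5
  1 + 5/17 = 22/17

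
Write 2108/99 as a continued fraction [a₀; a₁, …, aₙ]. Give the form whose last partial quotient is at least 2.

[21; 3, 2, 2, 2, 2]

2108 = 21*99 + 29
99 = 3*29 + 12
29 = 2*12 + 5
12 = 2*5 + 2
5 = 2*2 + 1
2 = 2*1 + 0  (stop)
So 2108/99 = [21; 3, 2, 2, 2, 2].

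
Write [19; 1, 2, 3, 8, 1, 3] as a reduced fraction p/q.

7131/362

Using pₖ = aₖpₖ₋₁ + pₖ₋₂ and qₖ = aₖqₖ₋₁ + qₖ₋₂:
  k=0: a=19, p=19, q=1
  k=1: a=1, p=20, q=1
  k=2: a=2, p=59, q=3
  k=3: a=3, p=197, q=10
  k=4: a=8, p=1635, q=83
  k=5: a=1, p=1832, q=93
  k=6: a=3, p=7131, q=362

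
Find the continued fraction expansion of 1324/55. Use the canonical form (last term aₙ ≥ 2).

[24; 13, 1, 3]

1324 = 24·55 + 4
55 = 13·4 + 3
4 = 1·3 + 1
3 = 3·1 + 0  (stop)
So 1324/55 = [24; 13, 1, 3].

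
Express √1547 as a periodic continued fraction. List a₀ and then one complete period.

a₀ = ⌊√1547⌋ = 39.
With m₀=0, d₀=1 and mₖ₊₁ = dₖaₖ − mₖ, dₖ₊₁ = (n − mₖ₊₁²)/dₖ, aₖ₊₁ = ⌊(a₀+mₖ₊₁)/dₖ₊₁⌋:
  k=1: m=39, d=26, a=3
  k=2: m=39, d=1, a=78
d=1 and a=2a₀=78 at k=2, so the next step gives (m, d) = (39, 26) again — its k=1 value — and the period has length 2.

[39; 3, 78]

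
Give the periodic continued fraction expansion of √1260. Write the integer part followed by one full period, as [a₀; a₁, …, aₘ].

a₀ = ⌊√1260⌋ = 35.
With m₀=0, d₀=1 and mₖ₊₁ = dₖaₖ − mₖ, dₖ₊₁ = (n − mₖ₊₁²)/dₖ, aₖ₊₁ = ⌊(a₀+mₖ₊₁)/dₖ₊₁⌋:
  k=1: m=35, d=35, a=2
  k=2: m=35, d=1, a=70
d=1 and a=2a₀=70 at k=2, so the next step gives (m, d) = (35, 35) again — its k=1 value — and the period has length 2.

[35; 2, 70]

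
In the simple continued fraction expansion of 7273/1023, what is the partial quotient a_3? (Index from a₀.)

2

7273 = 7·1023 + 112   →  a_0 = 7
1023 = 9·112 + 15   →  a_1 = 9
112 = 7·15 + 7   →  a_2 = 7
15 = 2·7 + 1   →  a_3 = 2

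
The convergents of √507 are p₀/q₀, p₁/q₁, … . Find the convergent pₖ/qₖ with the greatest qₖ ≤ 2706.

√507 = [22; 1, 1, 14, 1, 1, 44, …] (period length 6).
Convergents:
  p_0/q_0 = 22/1
  p_1/q_1 = 23/1
  p_2/q_2 = 45/2
  p_3/q_3 = 653/29
  p_4/q_4 = 698/31
  p_5/q_5 = 1351/60
  p_6/q_6 = 60142/2671
  p_7/q_7 = 61493/2731
q_6 = 2671 ≤ 2706 < 2731 = q_7, so the answer is 60142/2671.

60142/2671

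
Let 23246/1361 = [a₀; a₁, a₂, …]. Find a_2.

2

23246 = 17·1361 + 109   →  a_0 = 17
1361 = 12·109 + 53   →  a_1 = 12
109 = 2·53 + 3   →  a_2 = 2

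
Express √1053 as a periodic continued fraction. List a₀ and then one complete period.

a₀ = ⌊√1053⌋ = 32.

[32; 2, 4, 2, 64]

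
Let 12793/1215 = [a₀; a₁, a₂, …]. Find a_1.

12793 = 10·1215 + 643   →  a_0 = 10
1215 = 1·643 + 572   →  a_1 = 1

1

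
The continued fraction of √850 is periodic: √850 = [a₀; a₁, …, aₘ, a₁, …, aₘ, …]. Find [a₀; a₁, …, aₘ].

[29; 6, 2, 6, 58]

a₀ = ⌊√850⌋ = 29.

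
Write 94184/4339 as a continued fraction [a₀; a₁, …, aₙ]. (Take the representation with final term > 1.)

[21; 1, 2, 2, 2, 6, 2, 18]

94184 = 21*4339 + 3065
4339 = 1*3065 + 1274
3065 = 2*1274 + 517
1274 = 2*517 + 240
517 = 2*240 + 37
240 = 6*37 + 18
37 = 2*18 + 1
18 = 18*1 + 0  (stop)
So 94184/4339 = [21; 1, 2, 2, 2, 6, 2, 18].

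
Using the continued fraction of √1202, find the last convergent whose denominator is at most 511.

√1202 = [34; 1, 2, 34, 2, 1, 68, …] (period length 6).
Convergents:
  p_0/q_0 = 34/1
  p_1/q_1 = 35/1
  p_2/q_2 = 104/3
  p_3/q_3 = 3571/103
  p_4/q_4 = 7246/209
  p_5/q_5 = 10817/312
  p_6/q_6 = 742802/21425
q_5 = 312 ≤ 511 < 21425 = q_6, so the answer is 10817/312.

10817/312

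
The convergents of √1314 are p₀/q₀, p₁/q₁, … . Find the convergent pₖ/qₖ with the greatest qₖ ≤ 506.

√1314 = [36; 4, 72, …] (period length 2).
Convergents:
  p_0/q_0 = 36/1
  p_1/q_1 = 145/4
  p_2/q_2 = 10476/289
  p_3/q_3 = 42049/1160
q_2 = 289 ≤ 506 < 1160 = q_3, so the answer is 10476/289.

10476/289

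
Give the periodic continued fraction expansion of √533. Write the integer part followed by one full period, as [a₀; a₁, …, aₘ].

a₀ = ⌊√533⌋ = 23.
With m₀=0, d₀=1 and mₖ₊₁ = dₖaₖ − mₖ, dₖ₊₁ = (n − mₖ₊₁²)/dₖ, aₖ₊₁ = ⌊(a₀+mₖ₊₁)/dₖ₊₁⌋:
  k=1: m=23, d=4, a=11
  k=2: m=21, d=23, a=1
  k=3: m=2, d=23, a=1
  k=4: m=21, d=4, a=11
  k=5: m=23, d=1, a=46
d=1 and a=2a₀=46 at k=5, so the next step gives (m, d) = (23, 4) again — its k=1 value — and the period has length 5.

[23; 11, 1, 1, 11, 46]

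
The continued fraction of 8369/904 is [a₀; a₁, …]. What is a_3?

8369 = 9·904 + 233   →  a_0 = 9
904 = 3·233 + 205   →  a_1 = 3
233 = 1·205 + 28   →  a_2 = 1
205 = 7·28 + 9   →  a_3 = 7

7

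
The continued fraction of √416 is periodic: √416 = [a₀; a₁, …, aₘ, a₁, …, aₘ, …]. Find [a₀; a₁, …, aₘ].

a₀ = ⌊√416⌋ = 20.
With m₀=0, d₀=1 and mₖ₊₁ = dₖaₖ − mₖ, dₖ₊₁ = (n − mₖ₊₁²)/dₖ, aₖ₊₁ = ⌊(a₀+mₖ₊₁)/dₖ₊₁⌋:
  k=1: m=20, d=16, a=2
  k=2: m=12, d=17, a=1
  k=3: m=5, d=23, a=1
  k=4: m=18, d=4, a=9
  k=5: m=18, d=23, a=1
  k=6: m=5, d=17, a=1
  k=7: m=12, d=16, a=2
  k=8: m=20, d=1, a=40
d=1 and a=2a₀=40 at k=8, so the next step gives (m, d) = (20, 16) again — its k=1 value — and the period has length 8.

[20; 2, 1, 1, 9, 1, 1, 2, 40]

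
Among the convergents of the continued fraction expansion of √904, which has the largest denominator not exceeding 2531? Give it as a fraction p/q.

27090/901

√904 = [30; 15, 60, …] (period length 2).
Convergents:
  p_0/q_0 = 30/1
  p_1/q_1 = 451/15
  p_2/q_2 = 27090/901
  p_3/q_3 = 406801/13530
q_2 = 901 ≤ 2531 < 13530 = q_3, so the answer is 27090/901.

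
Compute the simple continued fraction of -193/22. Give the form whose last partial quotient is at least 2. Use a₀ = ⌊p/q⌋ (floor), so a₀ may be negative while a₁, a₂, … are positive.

-193 = -9×22 + 5
22 = 4×5 + 2
5 = 2×2 + 1
2 = 2×1 + 0  (stop)
So -193/22 = [-9; 4, 2, 2].

[-9; 4, 2, 2]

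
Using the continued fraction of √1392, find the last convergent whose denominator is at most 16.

√1392 = [37; 3, 4, 3, 74, …] (period length 4).
Convergents:
  p_0/q_0 = 37/1
  p_1/q_1 = 112/3
  p_2/q_2 = 485/13
  p_3/q_3 = 1567/42
q_2 = 13 ≤ 16 < 42 = q_3, so the answer is 485/13.

485/13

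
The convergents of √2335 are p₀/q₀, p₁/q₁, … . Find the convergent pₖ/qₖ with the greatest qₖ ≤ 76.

√2335 = [48; 3, 9, 3, 96, …] (period length 4).
Convergents:
  p_0/q_0 = 48/1
  p_1/q_1 = 145/3
  p_2/q_2 = 1353/28
  p_3/q_3 = 4204/87
q_2 = 28 ≤ 76 < 87 = q_3, so the answer is 1353/28.

1353/28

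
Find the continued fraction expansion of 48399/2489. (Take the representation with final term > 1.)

48399 = 19*2489 + 1108
2489 = 2*1108 + 273
1108 = 4*273 + 16
273 = 17*16 + 1
16 = 16*1 + 0  (stop)
So 48399/2489 = [19; 2, 4, 17, 16].

[19; 2, 4, 17, 16]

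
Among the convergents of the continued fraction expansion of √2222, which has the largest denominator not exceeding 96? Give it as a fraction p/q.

√2222 = [47; 7, 4, 7, 94, …] (period length 4).
Convergents:
  p_0/q_0 = 47/1
  p_1/q_1 = 330/7
  p_2/q_2 = 1367/29
  p_3/q_3 = 9899/210
q_2 = 29 ≤ 96 < 210 = q_3, so the answer is 1367/29.

1367/29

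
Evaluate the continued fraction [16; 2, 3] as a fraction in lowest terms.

115/7

Using pₖ = aₖpₖ₋₁ + pₖ₋₂ and qₖ = aₖqₖ₋₁ + qₖ₋₂:
  k=0: a=16, p=16, q=1
  k=1: a=2, p=33, q=2
  k=2: a=3, p=115, q=7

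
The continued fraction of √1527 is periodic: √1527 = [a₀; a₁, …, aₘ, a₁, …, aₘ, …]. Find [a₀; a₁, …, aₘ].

[39; 13, 78]

a₀ = ⌊√1527⌋ = 39.
With m₀=0, d₀=1 and mₖ₊₁ = dₖaₖ − mₖ, dₖ₊₁ = (n − mₖ₊₁²)/dₖ, aₖ₊₁ = ⌊(a₀+mₖ₊₁)/dₖ₊₁⌋:
  k=1: m=39, d=6, a=13
  k=2: m=39, d=1, a=78
d=1 and a=2a₀=78 at k=2, so the next step gives (m, d) = (39, 6) again — its k=1 value — and the period has length 2.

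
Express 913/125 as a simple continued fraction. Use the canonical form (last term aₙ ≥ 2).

[7; 3, 3, 2, 5]

913 = 7*125 + 38
125 = 3*38 + 11
38 = 3*11 + 5
11 = 2*5 + 1
5 = 5*1 + 0  (stop)
So 913/125 = [7; 3, 3, 2, 5].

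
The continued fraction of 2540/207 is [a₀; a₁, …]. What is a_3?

2540 = 12·207 + 56   →  a_0 = 12
207 = 3·56 + 39   →  a_1 = 3
56 = 1·39 + 17   →  a_2 = 1
39 = 2·17 + 5   →  a_3 = 2

2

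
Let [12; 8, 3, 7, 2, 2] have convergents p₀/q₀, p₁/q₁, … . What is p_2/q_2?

Using pₖ = aₖpₖ₋₁ + pₖ₋₂, qₖ = aₖqₖ₋₁ + qₖ₋₂ (with p₋₁=1, p₋₂=0, q₋₁=0, q₋₂=1):
  k=0: a=12, p=12, q=1
  k=1: a=8, p=97, q=8
  k=2: a=3, p=303, q=25

303/25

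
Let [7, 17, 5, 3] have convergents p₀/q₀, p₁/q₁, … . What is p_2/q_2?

607/86

Using pₖ = aₖpₖ₋₁ + pₖ₋₂, qₖ = aₖqₖ₋₁ + qₖ₋₂ (with p₋₁=1, p₋₂=0, q₋₁=0, q₋₂=1):
  k=0: a=7, p=7, q=1
  k=1: a=17, p=120, q=17
  k=2: a=5, p=607, q=86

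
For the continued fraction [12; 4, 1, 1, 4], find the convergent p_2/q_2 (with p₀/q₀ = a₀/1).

Using pₖ = aₖpₖ₋₁ + pₖ₋₂, qₖ = aₖqₖ₋₁ + qₖ₋₂ (with p₋₁=1, p₋₂=0, q₋₁=0, q₋₂=1):
  k=0: a=12, p=12, q=1
  k=1: a=4, p=49, q=4
  k=2: a=1, p=61, q=5

61/5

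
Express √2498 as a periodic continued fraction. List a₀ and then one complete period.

[49; 1, 48, 1, 98]

a₀ = ⌊√2498⌋ = 49.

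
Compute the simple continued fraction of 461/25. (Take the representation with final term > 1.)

461 = 18·25 + 11
25 = 2·11 + 3
11 = 3·3 + 2
3 = 1·2 + 1
2 = 2·1 + 0  (stop)
So 461/25 = [18; 2, 3, 1, 2].

[18; 2, 3, 1, 2]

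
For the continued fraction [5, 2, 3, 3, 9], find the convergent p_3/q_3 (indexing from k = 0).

125/23

Using pₖ = aₖpₖ₋₁ + pₖ₋₂, qₖ = aₖqₖ₋₁ + qₖ₋₂ (with p₋₁=1, p₋₂=0, q₋₁=0, q₋₂=1):
  k=0: a=5, p=5, q=1
  k=1: a=2, p=11, q=2
  k=2: a=3, p=38, q=7
  k=3: a=3, p=125, q=23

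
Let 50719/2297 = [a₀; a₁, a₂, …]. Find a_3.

2

50719 = 22·2297 + 185   →  a_0 = 22
2297 = 12·185 + 77   →  a_1 = 12
185 = 2·77 + 31   →  a_2 = 2
77 = 2·31 + 15   →  a_3 = 2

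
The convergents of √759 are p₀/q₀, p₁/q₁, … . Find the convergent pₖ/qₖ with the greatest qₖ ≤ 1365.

30608/1111

√759 = [27; 1, 1, 4, 1, 1, 54, …] (period length 6).
Convergents:
  p_0/q_0 = 27/1
  p_1/q_1 = 28/1
  p_2/q_2 = 55/2
  p_3/q_3 = 248/9
  p_4/q_4 = 303/11
  p_5/q_5 = 551/20
  p_6/q_6 = 30057/1091
  p_7/q_7 = 30608/1111
  p_8/q_8 = 60665/2202
q_7 = 1111 ≤ 1365 < 2202 = q_8, so the answer is 30608/1111.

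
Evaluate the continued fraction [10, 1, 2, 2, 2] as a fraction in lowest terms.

182/17

Fold from the inside: start with 2/1.
  2 + 1/2 = 5/2
  2 + 2/5 = 12/5
  1 + 5/12 = 17/12
  10 + 12/17 = 182/17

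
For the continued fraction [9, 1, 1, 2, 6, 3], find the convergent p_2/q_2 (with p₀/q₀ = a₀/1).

Using pₖ = aₖpₖ₋₁ + pₖ₋₂, qₖ = aₖqₖ₋₁ + qₖ₋₂ (with p₋₁=1, p₋₂=0, q₋₁=0, q₋₂=1):
  k=0: a=9, p=9, q=1
  k=1: a=1, p=10, q=1
  k=2: a=1, p=19, q=2

19/2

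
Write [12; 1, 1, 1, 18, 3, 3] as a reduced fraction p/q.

7204/569

Using pₖ = aₖpₖ₋₁ + pₖ₋₂ and qₖ = aₖqₖ₋₁ + qₖ₋₂:
  k=0: a=12, p=12, q=1
  k=1: a=1, p=13, q=1
  k=2: a=1, p=25, q=2
  k=3: a=1, p=38, q=3
  k=4: a=18, p=709, q=56
  k=5: a=3, p=2165, q=171
  k=6: a=3, p=7204, q=569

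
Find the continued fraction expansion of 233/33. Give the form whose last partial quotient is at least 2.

233 = 7*33 + 2
33 = 16*2 + 1
2 = 2*1 + 0  (stop)
So 233/33 = [7; 16, 2].

[7; 16, 2]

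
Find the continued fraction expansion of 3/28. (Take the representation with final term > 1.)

[0; 9, 3]

3 = 0·28 + 3
28 = 9·3 + 1
3 = 3·1 + 0  (stop)
So 3/28 = [0; 9, 3].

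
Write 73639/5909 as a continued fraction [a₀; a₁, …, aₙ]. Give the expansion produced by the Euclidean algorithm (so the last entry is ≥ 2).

[12; 2, 6, 9, 8, 6]

73639 = 12*5909 + 2731
5909 = 2*2731 + 447
2731 = 6*447 + 49
447 = 9*49 + 6
49 = 8*6 + 1
6 = 6*1 + 0  (stop)
So 73639/5909 = [12; 2, 6, 9, 8, 6].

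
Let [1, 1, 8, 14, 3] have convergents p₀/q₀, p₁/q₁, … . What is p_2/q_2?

17/9

Using pₖ = aₖpₖ₋₁ + pₖ₋₂, qₖ = aₖqₖ₋₁ + qₖ₋₂ (with p₋₁=1, p₋₂=0, q₋₁=0, q₋₂=1):
  k=0: a=1, p=1, q=1
  k=1: a=1, p=2, q=1
  k=2: a=8, p=17, q=9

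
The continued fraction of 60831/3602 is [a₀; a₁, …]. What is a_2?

7

60831 = 16·3602 + 3199   →  a_0 = 16
3602 = 1·3199 + 403   →  a_1 = 1
3199 = 7·403 + 378   →  a_2 = 7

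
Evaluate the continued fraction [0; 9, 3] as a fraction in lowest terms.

3/28

Using pₖ = aₖpₖ₋₁ + pₖ₋₂ and qₖ = aₖqₖ₋₁ + qₖ₋₂:
  k=0: a=0, p=0, q=1
  k=1: a=9, p=1, q=9
  k=2: a=3, p=3, q=28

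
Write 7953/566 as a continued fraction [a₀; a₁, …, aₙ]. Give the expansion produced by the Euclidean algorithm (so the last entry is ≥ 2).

7953 = 14×566 + 29
566 = 19×29 + 15
29 = 1×15 + 14
15 = 1×14 + 1
14 = 14×1 + 0  (stop)
So 7953/566 = [14; 19, 1, 1, 14].

[14; 19, 1, 1, 14]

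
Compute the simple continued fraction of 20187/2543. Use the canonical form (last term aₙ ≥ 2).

[7; 1, 15, 5, 15, 2]

20187 = 7·2543 + 2386
2543 = 1·2386 + 157
2386 = 15·157 + 31
157 = 5·31 + 2
31 = 15·2 + 1
2 = 2·1 + 0  (stop)
So 20187/2543 = [7; 1, 15, 5, 15, 2].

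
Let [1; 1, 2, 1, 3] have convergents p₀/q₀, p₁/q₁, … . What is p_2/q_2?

5/3

Using pₖ = aₖpₖ₋₁ + pₖ₋₂, qₖ = aₖqₖ₋₁ + qₖ₋₂ (with p₋₁=1, p₋₂=0, q₋₁=0, q₋₂=1):
  k=0: a=1, p=1, q=1
  k=1: a=1, p=2, q=1
  k=2: a=2, p=5, q=3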